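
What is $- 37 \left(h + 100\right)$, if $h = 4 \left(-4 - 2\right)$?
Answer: $-2812$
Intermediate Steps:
$h = -24$ ($h = 4 \left(-6\right) = -24$)
$- 37 \left(h + 100\right) = - 37 \left(-24 + 100\right) = \left(-37\right) 76 = -2812$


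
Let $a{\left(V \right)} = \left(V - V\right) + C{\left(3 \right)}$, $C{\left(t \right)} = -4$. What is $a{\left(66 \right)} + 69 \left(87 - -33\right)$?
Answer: $8276$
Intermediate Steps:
$a{\left(V \right)} = -4$ ($a{\left(V \right)} = \left(V - V\right) - 4 = 0 - 4 = -4$)
$a{\left(66 \right)} + 69 \left(87 - -33\right) = -4 + 69 \left(87 - -33\right) = -4 + 69 \left(87 + \left(-23 + 56\right)\right) = -4 + 69 \left(87 + 33\right) = -4 + 69 \cdot 120 = -4 + 8280 = 8276$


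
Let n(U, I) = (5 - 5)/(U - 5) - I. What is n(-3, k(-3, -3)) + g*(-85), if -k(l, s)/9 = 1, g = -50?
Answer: 4259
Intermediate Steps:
k(l, s) = -9 (k(l, s) = -9*1 = -9)
n(U, I) = -I (n(U, I) = 0/(-5 + U) - I = 0 - I = -I)
n(-3, k(-3, -3)) + g*(-85) = -1*(-9) - 50*(-85) = 9 + 4250 = 4259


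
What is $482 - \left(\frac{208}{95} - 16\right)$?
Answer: $\frac{47102}{95} \approx 495.81$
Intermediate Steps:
$482 - \left(\frac{208}{95} - 16\right) = 482 - - \frac{1312}{95} = 482 + \frac{1312}{95} = \frac{47102}{95}$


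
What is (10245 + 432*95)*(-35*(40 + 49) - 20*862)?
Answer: -1043906175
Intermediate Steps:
(10245 + 432*95)*(-35*(40 + 49) - 20*862) = (10245 + 41040)*(-35*89 - 17240) = 51285*(-3115 - 17240) = 51285*(-20355) = -1043906175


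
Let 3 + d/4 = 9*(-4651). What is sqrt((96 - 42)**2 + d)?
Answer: 2*I*sqrt(41133) ≈ 405.63*I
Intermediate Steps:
d = -167448 (d = -12 + 4*(9*(-4651)) = -12 + 4*(-41859) = -12 - 167436 = -167448)
sqrt((96 - 42)**2 + d) = sqrt((96 - 42)**2 - 167448) = sqrt(54**2 - 167448) = sqrt(2916 - 167448) = sqrt(-164532) = 2*I*sqrt(41133)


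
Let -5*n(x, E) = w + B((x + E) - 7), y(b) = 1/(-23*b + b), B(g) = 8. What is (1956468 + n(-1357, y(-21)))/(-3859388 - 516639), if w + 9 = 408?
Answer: -9781933/21880135 ≈ -0.44707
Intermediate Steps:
w = 399 (w = -9 + 408 = 399)
y(b) = -1/(22*b) (y(b) = 1/(-22*b) = -1/(22*b))
n(x, E) = -407/5 (n(x, E) = -(399 + 8)/5 = -1/5*407 = -407/5)
(1956468 + n(-1357, y(-21)))/(-3859388 - 516639) = (1956468 - 407/5)/(-3859388 - 516639) = (9781933/5)/(-4376027) = (9781933/5)*(-1/4376027) = -9781933/21880135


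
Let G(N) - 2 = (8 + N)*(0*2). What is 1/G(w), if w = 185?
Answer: ½ ≈ 0.50000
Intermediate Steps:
G(N) = 2 (G(N) = 2 + (8 + N)*(0*2) = 2 + (8 + N)*0 = 2 + 0 = 2)
1/G(w) = 1/2 = ½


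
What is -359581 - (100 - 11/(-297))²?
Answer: -269429950/729 ≈ -3.6959e+5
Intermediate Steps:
-359581 - (100 - 11/(-297))² = -359581 - (100 - 11*(-1/297))² = -359581 - (100 + 1/27)² = -359581 - (2701/27)² = -359581 - 1*7295401/729 = -359581 - 7295401/729 = -269429950/729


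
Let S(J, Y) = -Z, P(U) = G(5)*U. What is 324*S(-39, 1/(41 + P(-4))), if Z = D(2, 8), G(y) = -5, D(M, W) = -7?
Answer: 2268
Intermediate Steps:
Z = -7
P(U) = -5*U
S(J, Y) = 7 (S(J, Y) = -1*(-7) = 7)
324*S(-39, 1/(41 + P(-4))) = 324*7 = 2268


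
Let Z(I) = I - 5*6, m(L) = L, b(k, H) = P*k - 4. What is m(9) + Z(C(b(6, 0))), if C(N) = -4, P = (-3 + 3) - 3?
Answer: -25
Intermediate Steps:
P = -3 (P = 0 - 3 = -3)
b(k, H) = -4 - 3*k (b(k, H) = -3*k - 4 = -4 - 3*k)
Z(I) = -30 + I (Z(I) = I - 30 = -30 + I)
m(9) + Z(C(b(6, 0))) = 9 + (-30 - 4) = 9 - 34 = -25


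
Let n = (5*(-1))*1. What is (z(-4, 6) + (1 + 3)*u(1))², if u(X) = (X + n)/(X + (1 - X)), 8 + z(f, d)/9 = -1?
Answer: 9409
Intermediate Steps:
z(f, d) = -81 (z(f, d) = -72 + 9*(-1) = -72 - 9 = -81)
n = -5 (n = -5*1 = -5)
u(X) = -5 + X (u(X) = (X - 5)/(X + (1 - X)) = (-5 + X)/1 = (-5 + X)*1 = -5 + X)
(z(-4, 6) + (1 + 3)*u(1))² = (-81 + (1 + 3)*(-5 + 1))² = (-81 + 4*(-4))² = (-81 - 16)² = (-97)² = 9409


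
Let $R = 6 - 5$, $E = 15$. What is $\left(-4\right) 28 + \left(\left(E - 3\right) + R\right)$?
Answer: $-99$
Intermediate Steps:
$R = 1$ ($R = 6 - 5 = 1$)
$\left(-4\right) 28 + \left(\left(E - 3\right) + R\right) = \left(-4\right) 28 + \left(\left(15 - 3\right) + 1\right) = -112 + \left(12 + 1\right) = -112 + 13 = -99$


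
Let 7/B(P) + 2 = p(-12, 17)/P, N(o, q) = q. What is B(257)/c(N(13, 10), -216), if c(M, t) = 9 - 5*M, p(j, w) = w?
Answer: 257/2911 ≈ 0.088286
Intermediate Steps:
B(P) = 7/(-2 + 17/P)
B(257)/c(N(13, 10), -216) = (-7*257/(-17 + 2*257))/(9 - 5*10) = (-7*257/(-17 + 514))/(9 - 50) = -7*257/497/(-41) = -7*257*1/497*(-1/41) = -257/71*(-1/41) = 257/2911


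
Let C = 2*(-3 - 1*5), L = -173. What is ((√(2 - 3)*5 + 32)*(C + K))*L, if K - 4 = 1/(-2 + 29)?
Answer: 1788128/27 + 279395*I/27 ≈ 66227.0 + 10348.0*I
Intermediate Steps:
C = -16 (C = 2*(-3 - 5) = 2*(-8) = -16)
K = 109/27 (K = 4 + 1/(-2 + 29) = 4 + 1/27 = 109/27 ≈ 4.0370)
((√(2 - 3)*5 + 32)*(C + K))*L = ((√(2 - 3)*5 + 32)*(-16 + 109/27))*(-173) = ((√(-1)*5 + 32)*(-323/27))*(-173) = ((I*5 + 32)*(-323/27))*(-173) = ((5*I + 32)*(-323/27))*(-173) = ((32 + 5*I)*(-323/27))*(-173) = (-10336/27 - 1615*I/27)*(-173) = 1788128/27 + 279395*I/27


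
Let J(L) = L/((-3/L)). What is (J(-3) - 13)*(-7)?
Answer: 112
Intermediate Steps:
J(L) = -L²/3 (J(L) = L*(-L/3) = -L²/3)
(J(-3) - 13)*(-7) = (-⅓*(-3)² - 13)*(-7) = (-⅓*9 - 13)*(-7) = (-3 - 13)*(-7) = -16*(-7) = 112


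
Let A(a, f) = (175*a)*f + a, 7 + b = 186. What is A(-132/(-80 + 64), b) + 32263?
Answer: 581405/2 ≈ 2.9070e+5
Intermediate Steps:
b = 179 (b = -7 + 186 = 179)
A(a, f) = a + 175*a*f (A(a, f) = 175*a*f + a = a + 175*a*f)
A(-132/(-80 + 64), b) + 32263 = (-132/(-80 + 64))*(1 + 175*179) + 32263 = (-132/(-16))*(1 + 31325) + 32263 = -132*(-1/16)*31326 + 32263 = (33/4)*31326 + 32263 = 516879/2 + 32263 = 581405/2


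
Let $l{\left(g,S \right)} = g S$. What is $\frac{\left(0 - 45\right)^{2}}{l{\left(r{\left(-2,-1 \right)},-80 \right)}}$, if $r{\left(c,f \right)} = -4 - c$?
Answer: $\frac{405}{32} \approx 12.656$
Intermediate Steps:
$l{\left(g,S \right)} = S g$
$\frac{\left(0 - 45\right)^{2}}{l{\left(r{\left(-2,-1 \right)},-80 \right)}} = \frac{\left(0 - 45\right)^{2}}{\left(-80\right) \left(-4 - -2\right)} = \frac{\left(-45\right)^{2}}{\left(-80\right) \left(-4 + 2\right)} = \frac{2025}{\left(-80\right) \left(-2\right)} = \frac{2025}{160} = 2025 \cdot \frac{1}{160} = \frac{405}{32}$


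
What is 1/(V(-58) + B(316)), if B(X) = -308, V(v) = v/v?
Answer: -1/307 ≈ -0.0032573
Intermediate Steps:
V(v) = 1
1/(V(-58) + B(316)) = 1/(1 - 308) = 1/(-307) = -1/307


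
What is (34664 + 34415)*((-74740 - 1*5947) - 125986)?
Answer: -14276764167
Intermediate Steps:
(34664 + 34415)*((-74740 - 1*5947) - 125986) = 69079*((-74740 - 5947) - 125986) = 69079*(-80687 - 125986) = 69079*(-206673) = -14276764167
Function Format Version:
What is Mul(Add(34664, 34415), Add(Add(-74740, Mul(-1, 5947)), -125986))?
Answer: -14276764167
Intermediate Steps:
Mul(Add(34664, 34415), Add(Add(-74740, Mul(-1, 5947)), -125986)) = Mul(69079, Add(Add(-74740, -5947), -125986)) = Mul(69079, Add(-80687, -125986)) = Mul(69079, -206673) = -14276764167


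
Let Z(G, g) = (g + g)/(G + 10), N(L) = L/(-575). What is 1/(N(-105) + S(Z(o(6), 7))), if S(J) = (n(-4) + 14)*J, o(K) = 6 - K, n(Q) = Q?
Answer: 115/1631 ≈ 0.070509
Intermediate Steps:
N(L) = -L/575 (N(L) = L*(-1/575) = -L/575)
Z(G, g) = 2*g/(10 + G) (Z(G, g) = (2*g)/(10 + G) = 2*g/(10 + G))
S(J) = 10*J (S(J) = (-4 + 14)*J = 10*J)
1/(N(-105) + S(Z(o(6), 7))) = 1/(-1/575*(-105) + 10*(2*7/(10 + (6 - 1*6)))) = 1/(21/115 + 10*(2*7/(10 + (6 - 6)))) = 1/(21/115 + 10*(2*7/(10 + 0))) = 1/(21/115 + 10*(2*7/10)) = 1/(21/115 + 10*(2*7*(⅒))) = 1/(21/115 + 10*(7/5)) = 1/(21/115 + 14) = 1/(1631/115) = 115/1631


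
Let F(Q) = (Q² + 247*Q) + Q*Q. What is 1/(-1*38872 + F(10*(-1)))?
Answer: -1/41142 ≈ -2.4306e-5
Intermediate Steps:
F(Q) = 2*Q² + 247*Q (F(Q) = (Q² + 247*Q) + Q² = 2*Q² + 247*Q)
1/(-1*38872 + F(10*(-1))) = 1/(-1*38872 + (10*(-1))*(247 + 2*(10*(-1)))) = 1/(-38872 - 10*(247 + 2*(-10))) = 1/(-38872 - 10*(247 - 20)) = 1/(-38872 - 10*227) = 1/(-38872 - 2270) = 1/(-41142) = -1/41142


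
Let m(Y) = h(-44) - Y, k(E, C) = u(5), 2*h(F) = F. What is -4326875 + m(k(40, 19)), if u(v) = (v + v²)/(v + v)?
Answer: -4326900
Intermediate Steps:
h(F) = F/2
u(v) = (v + v²)/(2*v) (u(v) = (v + v²)/((2*v)) = (v + v²)*(1/(2*v)) = (v + v²)/(2*v))
k(E, C) = 3 (k(E, C) = ½ + (½)*5 = ½ + 5/2 = 3)
m(Y) = -22 - Y (m(Y) = (½)*(-44) - Y = -22 - Y)
-4326875 + m(k(40, 19)) = -4326875 + (-22 - 1*3) = -4326875 + (-22 - 3) = -4326875 - 25 = -4326900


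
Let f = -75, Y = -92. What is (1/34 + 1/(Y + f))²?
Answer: 17689/32239684 ≈ 0.00054867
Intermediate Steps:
(1/34 + 1/(Y + f))² = (1/34 + 1/(-92 - 75))² = (1/34 + 1/(-167))² = (1/34 - 1/167)² = (133/5678)² = 17689/32239684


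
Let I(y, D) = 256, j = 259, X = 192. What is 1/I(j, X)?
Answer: 1/256 ≈ 0.0039063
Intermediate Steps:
1/I(j, X) = 1/256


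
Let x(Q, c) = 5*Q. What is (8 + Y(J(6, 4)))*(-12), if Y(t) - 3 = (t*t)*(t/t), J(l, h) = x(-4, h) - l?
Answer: -8244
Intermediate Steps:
J(l, h) = -20 - l (J(l, h) = 5*(-4) - l = -20 - l)
Y(t) = 3 + t² (Y(t) = 3 + (t*t)*(t/t) = 3 + t²*1 = 3 + t²)
(8 + Y(J(6, 4)))*(-12) = (8 + (3 + (-20 - 1*6)²))*(-12) = (8 + (3 + (-20 - 6)²))*(-12) = (8 + (3 + (-26)²))*(-12) = (8 + (3 + 676))*(-12) = (8 + 679)*(-12) = 687*(-12) = -8244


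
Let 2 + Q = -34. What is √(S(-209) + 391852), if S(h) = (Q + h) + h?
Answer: √391398 ≈ 625.62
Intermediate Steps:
Q = -36 (Q = -2 - 34 = -36)
S(h) = -36 + 2*h (S(h) = (-36 + h) + h = -36 + 2*h)
√(S(-209) + 391852) = √((-36 + 2*(-209)) + 391852) = √((-36 - 418) + 391852) = √(-454 + 391852) = √391398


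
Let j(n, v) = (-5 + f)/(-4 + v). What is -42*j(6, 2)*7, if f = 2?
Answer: -441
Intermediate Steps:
j(n, v) = -3/(-4 + v) (j(n, v) = (-5 + 2)/(-4 + v) = -3/(-4 + v))
-42*j(6, 2)*7 = -(-126)/(-4 + 2)*7 = -(-126)/(-2)*7 = -(-126)*(-1)/2*7 = -42*3/2*7 = -63*7 = -441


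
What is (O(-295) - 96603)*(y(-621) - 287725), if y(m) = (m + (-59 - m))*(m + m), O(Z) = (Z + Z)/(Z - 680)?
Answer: 4039638285749/195 ≈ 2.0716e+10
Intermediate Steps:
O(Z) = 2*Z/(-680 + Z) (O(Z) = (2*Z)/(-680 + Z) = 2*Z/(-680 + Z))
y(m) = -118*m
(O(-295) - 96603)*(y(-621) - 287725) = (2*(-295)/(-680 - 295) - 96603)*(-118*(-621) - 287725) = (2*(-295)/(-975) - 96603)*(73278 - 287725) = (2*(-295)*(-1/975) - 96603)*(-214447) = (118/195 - 96603)*(-214447) = -18837467/195*(-214447) = 4039638285749/195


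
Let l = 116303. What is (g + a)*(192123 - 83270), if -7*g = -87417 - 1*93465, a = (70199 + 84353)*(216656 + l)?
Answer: 39210650643062674/7 ≈ 5.6015e+15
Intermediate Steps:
a = 51459479368 (a = (70199 + 84353)*(216656 + 116303) = 154552*332959 = 51459479368)
g = 180882/7 (g = -(-87417 - 1*93465)/7 = -(-87417 - 93465)/7 = -1/7*(-180882) = 180882/7 ≈ 25840.)
(g + a)*(192123 - 83270) = (180882/7 + 51459479368)*(192123 - 83270) = (360216536458/7)*108853 = 39210650643062674/7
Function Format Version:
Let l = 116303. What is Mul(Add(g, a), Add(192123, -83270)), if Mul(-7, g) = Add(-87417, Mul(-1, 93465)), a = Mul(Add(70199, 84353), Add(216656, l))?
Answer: Rational(39210650643062674, 7) ≈ 5.6015e+15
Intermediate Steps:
a = 51459479368 (a = Mul(Add(70199, 84353), Add(216656, 116303)) = Mul(154552, 332959) = 51459479368)
g = Rational(180882, 7) (g = Mul(Rational(-1, 7), Add(-87417, Mul(-1, 93465))) = Mul(Rational(-1, 7), Add(-87417, -93465)) = Mul(Rational(-1, 7), -180882) = Rational(180882, 7) ≈ 25840.)
Mul(Add(g, a), Add(192123, -83270)) = Mul(Add(Rational(180882, 7), 51459479368), Add(192123, -83270)) = Mul(Rational(360216536458, 7), 108853) = Rational(39210650643062674, 7)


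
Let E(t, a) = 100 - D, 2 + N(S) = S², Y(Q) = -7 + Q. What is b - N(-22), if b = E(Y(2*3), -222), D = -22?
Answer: -360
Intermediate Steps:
N(S) = -2 + S²
E(t, a) = 122 (E(t, a) = 100 - 1*(-22) = 100 + 22 = 122)
b = 122
b - N(-22) = 122 - (-2 + (-22)²) = 122 - (-2 + 484) = 122 - 1*482 = 122 - 482 = -360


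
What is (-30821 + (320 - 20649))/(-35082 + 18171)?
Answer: 17050/5637 ≈ 3.0247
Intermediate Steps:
(-30821 + (320 - 20649))/(-35082 + 18171) = (-30821 - 20329)/(-16911) = -51150*(-1/16911) = 17050/5637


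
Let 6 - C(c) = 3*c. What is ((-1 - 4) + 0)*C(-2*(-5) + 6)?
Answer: 210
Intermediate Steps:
C(c) = 6 - 3*c
((-1 - 4) + 0)*C(-2*(-5) + 6) = ((-1 - 4) + 0)*(6 - 3*(-2*(-5) + 6)) = (-5 + 0)*(6 - 3*(10 + 6)) = -5*(6 - 3*16) = -5*(6 - 48) = -5*(-42) = 210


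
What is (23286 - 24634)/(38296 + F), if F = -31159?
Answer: -1348/7137 ≈ -0.18887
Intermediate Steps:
(23286 - 24634)/(38296 + F) = (23286 - 24634)/(38296 - 31159) = -1348/7137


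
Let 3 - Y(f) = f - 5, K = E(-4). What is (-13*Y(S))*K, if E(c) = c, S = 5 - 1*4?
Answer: 364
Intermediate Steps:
S = 1 (S = 5 - 4 = 1)
K = -4
Y(f) = 8 - f (Y(f) = 3 - (f - 5) = 3 - (-5 + f) = 3 + (5 - f) = 8 - f)
(-13*Y(S))*K = -13*(8 - 1*1)*(-4) = -13*(8 - 1)*(-4) = -13*7*(-4) = -91*(-4) = 364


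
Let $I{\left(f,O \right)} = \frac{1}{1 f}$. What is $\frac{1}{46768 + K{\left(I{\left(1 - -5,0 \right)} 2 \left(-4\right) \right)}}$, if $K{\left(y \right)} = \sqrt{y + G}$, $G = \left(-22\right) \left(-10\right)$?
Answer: $\frac{8769}{410108551} - \frac{\sqrt{123}}{1640434204} \approx 2.1375 \cdot 10^{-5}$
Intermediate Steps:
$G = 220$
$I{\left(f,O \right)} = \frac{1}{f}$
$K{\left(y \right)} = \sqrt{220 + y}$ ($K{\left(y \right)} = \sqrt{y + 220} = \sqrt{220 + y}$)
$\frac{1}{46768 + K{\left(I{\left(1 - -5,0 \right)} 2 \left(-4\right) \right)}} = \frac{1}{46768 + \sqrt{220 + \frac{1}{1 - -5} \cdot 2 \left(-4\right)}} = \frac{1}{46768 + \sqrt{220 + \frac{1}{1 + 5} \cdot 2 \left(-4\right)}} = \frac{1}{46768 + \sqrt{220 + \frac{1}{6} \cdot 2 \left(-4\right)}} = \frac{1}{46768 + \sqrt{220 + \frac{1}{3} \left(-4\right)}} = \frac{1}{46768 + \sqrt{220 - \frac{4}{3}}} = \frac{1}{46768 + \sqrt{\frac{656}{3}}} = \frac{1}{46768 + \frac{4 \sqrt{123}}{3}}$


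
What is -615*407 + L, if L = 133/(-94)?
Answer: -23528803/94 ≈ -2.5031e+5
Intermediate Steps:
L = -133/94 (L = 133*(-1/94) = -133/94 ≈ -1.4149)
-615*407 + L = -615*407 - 133/94 = -250305 - 133/94 = -23528803/94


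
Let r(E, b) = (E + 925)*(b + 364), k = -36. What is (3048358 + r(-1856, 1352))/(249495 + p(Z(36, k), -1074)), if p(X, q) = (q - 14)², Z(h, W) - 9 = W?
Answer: 1450762/1433239 ≈ 1.0122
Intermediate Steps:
Z(h, W) = 9 + W
p(X, q) = (-14 + q)²
r(E, b) = (364 + b)*(925 + E) (r(E, b) = (925 + E)*(364 + b) = (364 + b)*(925 + E))
(3048358 + r(-1856, 1352))/(249495 + p(Z(36, k), -1074)) = (3048358 + (336700 + 364*(-1856) + 925*1352 - 1856*1352))/(249495 + (-14 - 1074)²) = (3048358 + (336700 - 675584 + 1250600 - 2509312))/(249495 + (-1088)²) = (3048358 - 1597596)/(249495 + 1183744) = 1450762/1433239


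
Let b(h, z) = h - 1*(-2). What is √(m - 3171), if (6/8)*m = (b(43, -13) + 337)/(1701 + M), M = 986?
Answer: I*√206038378083/8061 ≈ 56.31*I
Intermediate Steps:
b(h, z) = 2 + h (b(h, z) = h + 2 = 2 + h)
m = 1528/8061 (m = 4*(((2 + 43) + 337)/(1701 + 986))/3 = 4*((45 + 337)/2687)/3 = 4*(382*(1/2687))/3 = (4/3)*(382/2687) = 1528/8061 ≈ 0.18955)
√(m - 3171) = √(1528/8061 - 3171) = √(-25559903/8061) = I*√206038378083/8061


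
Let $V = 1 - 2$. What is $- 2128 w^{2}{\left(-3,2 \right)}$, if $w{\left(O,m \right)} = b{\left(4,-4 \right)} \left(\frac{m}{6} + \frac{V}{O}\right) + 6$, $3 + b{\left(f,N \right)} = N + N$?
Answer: $- \frac{34048}{9} \approx -3783.1$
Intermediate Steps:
$b{\left(f,N \right)} = -3 + 2 N$ ($b{\left(f,N \right)} = -3 + \left(N + N\right) = -3 + 2 N$)
$V = -1$
$w{\left(O,m \right)} = 6 + \frac{11}{O} - \frac{11 m}{6}$ ($w{\left(O,m \right)} = \left(-3 + 2 \left(-4\right)\right) \left(\frac{m}{6} - \frac{1}{O}\right) + 6 = \left(-3 - 8\right) \left(m \frac{1}{6} - \frac{1}{O}\right) + 6 = - 11 \left(\frac{m}{6} - \frac{1}{O}\right) + 6 = - 11 \left(- \frac{1}{O} + \frac{m}{6}\right) + 6 = \left(\frac{11}{O} - \frac{11 m}{6}\right) + 6 = 6 + \frac{11}{O} - \frac{11 m}{6}$)
$- 2128 w^{2}{\left(-3,2 \right)} = - 2128 \left(6 + \frac{11}{-3} - \frac{11}{3}\right)^{2} = - 2128 \left(6 + 11 \left(- \frac{1}{3}\right) - \frac{11}{3}\right)^{2} = - 2128 \left(6 - \frac{11}{3} - \frac{11}{3}\right)^{2} = - 2128 \left(- \frac{4}{3}\right)^{2} = \left(-2128\right) \frac{16}{9} = - \frac{34048}{9}$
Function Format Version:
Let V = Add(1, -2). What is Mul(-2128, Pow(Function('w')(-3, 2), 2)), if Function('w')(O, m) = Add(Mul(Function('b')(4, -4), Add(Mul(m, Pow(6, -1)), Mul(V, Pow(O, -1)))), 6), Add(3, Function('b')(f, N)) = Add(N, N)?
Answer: Rational(-34048, 9) ≈ -3783.1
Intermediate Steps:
Function('b')(f, N) = Add(-3, Mul(2, N)) (Function('b')(f, N) = Add(-3, Add(N, N)) = Add(-3, Mul(2, N)))
V = -1
Function('w')(O, m) = Add(6, Mul(11, Pow(O, -1)), Mul(Rational(-11, 6), m)) (Function('w')(O, m) = Add(Mul(Add(-3, Mul(2, -4)), Add(Mul(m, Pow(6, -1)), Mul(-1, Pow(O, -1)))), 6) = Add(Mul(Add(-3, -8), Add(Mul(m, Rational(1, 6)), Mul(-1, Pow(O, -1)))), 6) = Add(Mul(-11, Add(Mul(Rational(1, 6), m), Mul(-1, Pow(O, -1)))), 6) = Add(Mul(-11, Add(Mul(-1, Pow(O, -1)), Mul(Rational(1, 6), m))), 6) = Add(Add(Mul(11, Pow(O, -1)), Mul(Rational(-11, 6), m)), 6) = Add(6, Mul(11, Pow(O, -1)), Mul(Rational(-11, 6), m)))
Mul(-2128, Pow(Function('w')(-3, 2), 2)) = Mul(-2128, Pow(Add(6, Mul(11, Pow(-3, -1)), Mul(Rational(-11, 6), 2)), 2)) = Mul(-2128, Pow(Add(6, Mul(11, Rational(-1, 3)), Rational(-11, 3)), 2)) = Mul(-2128, Pow(Add(6, Rational(-11, 3), Rational(-11, 3)), 2)) = Mul(-2128, Pow(Rational(-4, 3), 2)) = Mul(-2128, Rational(16, 9)) = Rational(-34048, 9)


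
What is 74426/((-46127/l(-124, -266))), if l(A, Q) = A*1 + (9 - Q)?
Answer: -11238326/46127 ≈ -243.64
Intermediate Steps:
l(A, Q) = 9 + A - Q (l(A, Q) = A + (9 - Q) = 9 + A - Q)
74426/((-46127/l(-124, -266))) = 74426/((-46127/(9 - 124 - 1*(-266)))) = 74426/((-46127/(9 - 124 + 266))) = 74426/((-46127/151)) = 74426/((-46127*1/151)) = 74426/(-46127/151) = 74426*(-151/46127) = -11238326/46127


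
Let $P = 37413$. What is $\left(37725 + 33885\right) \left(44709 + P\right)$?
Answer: $5880756420$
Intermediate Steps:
$\left(37725 + 33885\right) \left(44709 + P\right) = \left(37725 + 33885\right) \left(44709 + 37413\right) = 71610 \cdot 82122 = 5880756420$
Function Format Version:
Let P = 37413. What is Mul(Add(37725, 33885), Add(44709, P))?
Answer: 5880756420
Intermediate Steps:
Mul(Add(37725, 33885), Add(44709, P)) = Mul(Add(37725, 33885), Add(44709, 37413)) = Mul(71610, 82122) = 5880756420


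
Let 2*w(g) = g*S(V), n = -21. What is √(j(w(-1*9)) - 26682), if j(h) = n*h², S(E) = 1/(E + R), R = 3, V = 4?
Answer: I*√5231373/14 ≈ 163.37*I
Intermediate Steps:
S(E) = 1/(3 + E) (S(E) = 1/(E + 3) = 1/(3 + E))
w(g) = g/14 (w(g) = (g/(3 + 4))/2 = (g/7)/2 = g/14)
j(h) = -21*h²
√(j(w(-1*9)) - 26682) = √(-21*((-1*9)/14)² - 26682) = √(-21*((1/14)*(-9))² - 26682) = √(-21*(-9/14)² - 26682) = √(-21*81/196 - 26682) = √(-243/28 - 26682) = √(-747339/28) = I*√5231373/14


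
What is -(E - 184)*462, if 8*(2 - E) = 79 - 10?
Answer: 352275/4 ≈ 88069.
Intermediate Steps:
E = -53/8 (E = 2 - (79 - 10)/8 = 2 - 1/8*69 = 2 - 69/8 = -53/8 ≈ -6.6250)
-(E - 184)*462 = -(-53/8 - 184)*462 = -(-1525)*462/8 = -1*(-352275/4) = 352275/4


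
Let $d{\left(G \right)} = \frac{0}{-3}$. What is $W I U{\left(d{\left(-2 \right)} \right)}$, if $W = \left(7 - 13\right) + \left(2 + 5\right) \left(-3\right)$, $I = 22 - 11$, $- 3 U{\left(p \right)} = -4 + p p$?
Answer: $-396$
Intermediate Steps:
$d{\left(G \right)} = 0$ ($d{\left(G \right)} = 0 \left(- \frac{1}{3}\right) = 0$)
$U{\left(p \right)} = \frac{4}{3} - \frac{p^{2}}{3}$ ($U{\left(p \right)} = - \frac{-4 + p p}{3} = - \frac{-4 + p^{2}}{3} = \frac{4}{3} - \frac{p^{2}}{3}$)
$I = 11$ ($I = 22 - 11 = 11$)
$W = -27$ ($W = -6 + 7 \left(-3\right) = -6 - 21 = -27$)
$W I U{\left(d{\left(-2 \right)} \right)} = \left(-27\right) 11 \left(\frac{4}{3} - \frac{0^{2}}{3}\right) = - 297 \left(\frac{4}{3} - 0\right) = - 297 \left(\frac{4}{3} + 0\right) = \left(-297\right) \frac{4}{3} = -396$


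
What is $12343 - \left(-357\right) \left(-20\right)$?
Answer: $5203$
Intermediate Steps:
$12343 - \left(-357\right) \left(-20\right) = 12343 - 7140 = 5203$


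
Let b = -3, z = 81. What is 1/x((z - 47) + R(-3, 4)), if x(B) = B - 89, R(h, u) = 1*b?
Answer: -1/58 ≈ -0.017241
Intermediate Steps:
R(h, u) = -3 (R(h, u) = 1*(-3) = -3)
x(B) = -89 + B
1/x((z - 47) + R(-3, 4)) = 1/(-89 + ((81 - 47) - 3)) = 1/(-89 + (34 - 3)) = 1/(-89 + 31) = 1/(-58) = -1/58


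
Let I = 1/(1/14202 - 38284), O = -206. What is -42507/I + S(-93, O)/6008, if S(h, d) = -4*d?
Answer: 1928522444758625/1185078 ≈ 1.6273e+9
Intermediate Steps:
I = -14202/543709367 (I = 1/(1/14202 - 38284) = 1/(-543709367/14202) = -14202/543709367 ≈ -2.6121e-5)
-42507/I + S(-93, O)/6008 = -42507/(-14202/543709367) - 4*(-206)/6008 = -42507*(-543709367/14202) + 824*(1/6008) = 2567939340341/1578 + 103/751 = 1928522444758625/1185078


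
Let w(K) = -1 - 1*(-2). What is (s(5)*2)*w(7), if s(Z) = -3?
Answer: -6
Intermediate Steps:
w(K) = 1 (w(K) = -1 + 2 = 1)
(s(5)*2)*w(7) = -3*2*1 = -6*1 = -6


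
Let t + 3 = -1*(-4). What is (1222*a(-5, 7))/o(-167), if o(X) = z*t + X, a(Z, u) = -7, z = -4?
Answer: 8554/171 ≈ 50.023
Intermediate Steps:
t = 1 (t = -3 - 1*(-4) = -3 + 4 = 1)
o(X) = -4 + X (o(X) = -4*1 + X = -4 + X)
(1222*a(-5, 7))/o(-167) = (1222*(-7))/(-4 - 167) = -8554/(-171) = -8554*(-1/171) = 8554/171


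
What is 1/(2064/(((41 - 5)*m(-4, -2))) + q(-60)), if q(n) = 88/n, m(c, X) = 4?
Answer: 15/193 ≈ 0.077720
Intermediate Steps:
1/(2064/(((41 - 5)*m(-4, -2))) + q(-60)) = 1/(2064/(((41 - 5)*4)) + 88/(-60)) = 1/(2064/((36*4)) + 88*(-1/60)) = 1/(2064/144 - 22/15) = 1/(2064*(1/144) - 22/15) = 1/(43/3 - 22/15) = 1/(193/15) = 15/193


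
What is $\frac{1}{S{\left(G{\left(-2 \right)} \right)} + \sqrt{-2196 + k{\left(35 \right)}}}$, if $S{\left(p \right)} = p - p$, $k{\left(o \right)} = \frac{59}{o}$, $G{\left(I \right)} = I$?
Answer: $- \frac{i \sqrt{2688035}}{76801} \approx - 0.021348 i$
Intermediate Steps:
$S{\left(p \right)} = 0$
$\frac{1}{S{\left(G{\left(-2 \right)} \right)} + \sqrt{-2196 + k{\left(35 \right)}}} = \frac{1}{0 + \sqrt{-2196 + \frac{59}{35}}} = \frac{1}{0 + \sqrt{- \frac{76801}{35}}} = \frac{1}{0 + \frac{i \sqrt{2688035}}{35}} = \frac{1}{\frac{1}{35} i \sqrt{2688035}} = - \frac{i \sqrt{2688035}}{76801}$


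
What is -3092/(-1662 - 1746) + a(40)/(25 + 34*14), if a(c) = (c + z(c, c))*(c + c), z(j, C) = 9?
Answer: 1242371/142284 ≈ 8.7316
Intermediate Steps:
a(c) = 2*c*(9 + c) (a(c) = (c + 9)*(c + c) = (9 + c)*(2*c) = 2*c*(9 + c))
-3092/(-1662 - 1746) + a(40)/(25 + 34*14) = -3092/(-1662 - 1746) + (2*40*(9 + 40))/(25 + 34*14) = -3092/(-3408) + (2*40*49)/(25 + 476) = -3092*(-1/3408) + 3920/501 = 773/852 + 3920*(1/501) = 773/852 + 3920/501 = 1242371/142284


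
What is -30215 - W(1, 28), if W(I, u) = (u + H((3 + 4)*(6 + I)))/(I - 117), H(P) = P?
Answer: -3504863/116 ≈ -30214.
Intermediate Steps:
W(I, u) = (42 + u + 7*I)/(-117 + I) (W(I, u) = (u + (3 + 4)*(6 + I))/(I - 117) = (u + 7*(6 + I))/(-117 + I) = (u + (42 + 7*I))/(-117 + I) = (42 + u + 7*I)/(-117 + I))
-30215 - W(1, 28) = -30215 - (42 + 28 + 7*1)/(-117 + 1) = -30215 - (42 + 28 + 7)/(-116) = -30215 - (-1)*77/116 = -30215 - 1*(-77/116) = -30215 + 77/116 = -3504863/116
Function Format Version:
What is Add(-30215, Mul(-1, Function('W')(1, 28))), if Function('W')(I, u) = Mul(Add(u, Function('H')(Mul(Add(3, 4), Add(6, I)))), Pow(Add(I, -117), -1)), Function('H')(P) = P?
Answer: Rational(-3504863, 116) ≈ -30214.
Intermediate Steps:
Function('W')(I, u) = Mul(Pow(Add(-117, I), -1), Add(42, u, Mul(7, I))) (Function('W')(I, u) = Mul(Add(u, Mul(Add(3, 4), Add(6, I))), Pow(Add(I, -117), -1)) = Mul(Add(u, Mul(7, Add(6, I))), Pow(Add(-117, I), -1)) = Mul(Add(u, Add(42, Mul(7, I))), Pow(Add(-117, I), -1)) = Mul(Add(42, u, Mul(7, I)), Pow(Add(-117, I), -1)) = Mul(Pow(Add(-117, I), -1), Add(42, u, Mul(7, I))))
Add(-30215, Mul(-1, Function('W')(1, 28))) = Add(-30215, Mul(-1, Mul(Pow(Add(-117, 1), -1), Add(42, 28, Mul(7, 1))))) = Add(-30215, Mul(-1, Mul(Pow(-116, -1), Add(42, 28, 7)))) = Add(-30215, Mul(-1, Mul(Rational(-1, 116), 77))) = Add(-30215, Mul(-1, Rational(-77, 116))) = Add(-30215, Rational(77, 116)) = Rational(-3504863, 116)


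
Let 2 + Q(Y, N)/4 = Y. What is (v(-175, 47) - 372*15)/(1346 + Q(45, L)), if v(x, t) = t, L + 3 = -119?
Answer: -503/138 ≈ -3.6449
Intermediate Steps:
L = -122 (L = -3 - 119 = -122)
Q(Y, N) = -8 + 4*Y
(v(-175, 47) - 372*15)/(1346 + Q(45, L)) = (47 - 372*15)/(1346 + (-8 + 4*45)) = (47 - 5580)/(1346 + (-8 + 180)) = -5533/(1346 + 172) = -5533/1518 = -5533*1/1518 = -503/138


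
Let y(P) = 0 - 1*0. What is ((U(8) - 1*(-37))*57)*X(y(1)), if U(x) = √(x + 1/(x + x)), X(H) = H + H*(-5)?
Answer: 0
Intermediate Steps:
y(P) = 0 (y(P) = 0 + 0 = 0)
X(H) = -4*H (X(H) = H - 5*H = -4*H)
U(x) = √(x + 1/(2*x))
((U(8) - 1*(-37))*57)*X(y(1)) = ((√(2/8 + 4*8)/2 - 1*(-37))*57)*(-4*0) = ((√(2*(⅛) + 32)/2 + 37)*57)*0 = ((√(¼ + 32)/2 + 37)*57)*0 = ((√(129/4)/2 + 37)*57)*0 = (((√129/2)/2 + 37)*57)*0 = ((√129/4 + 37)*57)*0 = ((37 + √129/4)*57)*0 = (2109 + 57*√129/4)*0 = 0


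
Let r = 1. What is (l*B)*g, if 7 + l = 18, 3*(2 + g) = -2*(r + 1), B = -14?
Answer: 1540/3 ≈ 513.33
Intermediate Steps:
g = -10/3 (g = -2 + (-2*(1 + 1))/3 = -2 + (-2*2)/3 = -2 + (1/3)*(-4) = -2 - 4/3 = -10/3 ≈ -3.3333)
l = 11 (l = -7 + 18 = 11)
(l*B)*g = (11*(-14))*(-10/3) = -154*(-10/3) = 1540/3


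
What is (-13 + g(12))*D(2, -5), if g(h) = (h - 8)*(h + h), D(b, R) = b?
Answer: 166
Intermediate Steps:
g(h) = 2*h*(-8 + h) (g(h) = (-8 + h)*(2*h) = 2*h*(-8 + h))
(-13 + g(12))*D(2, -5) = (-13 + 2*12*(-8 + 12))*2 = (-13 + 2*12*4)*2 = (-13 + 96)*2 = 83*2 = 166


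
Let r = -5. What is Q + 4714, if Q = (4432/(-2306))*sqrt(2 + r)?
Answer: 4714 - 2216*I*sqrt(3)/1153 ≈ 4714.0 - 3.3289*I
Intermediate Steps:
Q = -2216*I*sqrt(3)/1153 (Q = (4432/(-2306))*sqrt(2 - 5) = (4432*(-1/2306))*sqrt(-3) = -2216*I*sqrt(3)/1153 ≈ -3.3289*I)
Q + 4714 = -2216*I*sqrt(3)/1153 + 4714 = 4714 - 2216*I*sqrt(3)/1153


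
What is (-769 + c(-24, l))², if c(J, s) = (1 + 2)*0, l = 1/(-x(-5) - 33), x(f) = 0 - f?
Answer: 591361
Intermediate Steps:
x(f) = -f
l = -1/38 (l = 1/(-(-1)*(-5) - 33) = 1/(-1*5 - 33) = 1/(-5 - 33) = 1/(-38) = -1/38 ≈ -0.026316)
c(J, s) = 0 (c(J, s) = 3*0 = 0)
(-769 + c(-24, l))² = (-769 + 0)² = (-769)² = 591361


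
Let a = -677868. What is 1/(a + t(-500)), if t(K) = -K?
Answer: -1/677368 ≈ -1.4763e-6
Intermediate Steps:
1/(a + t(-500)) = 1/(-677868 - 1*(-500)) = 1/(-677868 + 500) = 1/(-677368) = -1/677368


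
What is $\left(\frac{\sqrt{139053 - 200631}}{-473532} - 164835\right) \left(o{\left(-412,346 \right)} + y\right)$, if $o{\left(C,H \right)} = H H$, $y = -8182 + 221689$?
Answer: $-54926813205 - \frac{333223 i \sqrt{6842}}{157844} \approx -5.4927 \cdot 10^{10} - 174.62 i$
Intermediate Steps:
$y = 213507$
$o{\left(C,H \right)} = H^{2}$
$\left(\frac{\sqrt{139053 - 200631}}{-473532} - 164835\right) \left(o{\left(-412,346 \right)} + y\right) = \left(\frac{\sqrt{139053 - 200631}}{-473532} - 164835\right) \left(346^{2} + 213507\right) = \left(\sqrt{-61578} \left(- \frac{1}{473532}\right) - 164835\right) \left(119716 + 213507\right) = \left(3 i \sqrt{6842} \left(- \frac{1}{473532}\right) - 164835\right) 333223 = \left(- \frac{i \sqrt{6842}}{157844} - 164835\right) 333223 = \left(-164835 - \frac{i \sqrt{6842}}{157844}\right) 333223 = -54926813205 - \frac{333223 i \sqrt{6842}}{157844}$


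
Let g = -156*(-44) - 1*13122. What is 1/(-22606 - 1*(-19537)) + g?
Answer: -19205803/3069 ≈ -6258.0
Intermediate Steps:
g = -6258 (g = 6864 - 13122 = -6258)
1/(-22606 - 1*(-19537)) + g = 1/(-22606 - 1*(-19537)) - 6258 = 1/(-22606 + 19537) - 6258 = 1/(-3069) - 6258 = -1/3069 - 6258 = -19205803/3069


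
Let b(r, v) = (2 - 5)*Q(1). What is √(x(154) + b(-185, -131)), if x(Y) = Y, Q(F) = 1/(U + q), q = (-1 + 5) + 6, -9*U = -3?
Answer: √147715/31 ≈ 12.398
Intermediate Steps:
U = ⅓ (U = -⅑*(-3) = ⅓ ≈ 0.33333)
q = 10 (q = 4 + 6 = 10)
Q(F) = 3/31 (Q(F) = 1/(⅓ + 10) = 1/(31/3) = 3/31)
b(r, v) = -9/31 (b(r, v) = (2 - 5)*(3/31) = -3*3/31 = -9/31)
√(x(154) + b(-185, -131)) = √(154 - 9/31) = √(4765/31) = √147715/31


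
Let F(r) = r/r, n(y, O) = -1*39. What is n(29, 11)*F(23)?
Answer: -39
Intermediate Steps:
n(y, O) = -39
F(r) = 1
n(29, 11)*F(23) = -39*1 = -39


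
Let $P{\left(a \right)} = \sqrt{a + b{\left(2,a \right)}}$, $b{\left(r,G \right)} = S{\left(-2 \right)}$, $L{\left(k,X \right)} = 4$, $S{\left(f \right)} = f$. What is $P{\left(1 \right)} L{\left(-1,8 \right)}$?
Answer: $4 i \approx 4.0 i$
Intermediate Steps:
$b{\left(r,G \right)} = -2$
$P{\left(a \right)} = \sqrt{-2 + a}$ ($P{\left(a \right)} = \sqrt{a - 2} = \sqrt{-2 + a}$)
$P{\left(1 \right)} L{\left(-1,8 \right)} = \sqrt{-2 + 1} \cdot 4 = \sqrt{-1} \cdot 4 = i 4 = 4 i$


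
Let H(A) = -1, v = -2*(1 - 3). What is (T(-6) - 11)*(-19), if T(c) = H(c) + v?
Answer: 152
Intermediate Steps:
v = 4 (v = -2*(-2) = 4)
T(c) = 3 (T(c) = -1 + 4 = 3)
(T(-6) - 11)*(-19) = (3 - 11)*(-19) = -8*(-19) = 152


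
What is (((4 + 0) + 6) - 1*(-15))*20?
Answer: 500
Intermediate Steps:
(((4 + 0) + 6) - 1*(-15))*20 = ((4 + 6) + 15)*20 = (10 + 15)*20 = 25*20 = 500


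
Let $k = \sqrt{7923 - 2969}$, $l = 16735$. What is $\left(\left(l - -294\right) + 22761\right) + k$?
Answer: $39790 + \sqrt{4954} \approx 39860.0$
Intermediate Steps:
$k = \sqrt{4954} \approx 70.385$
$\left(\left(l - -294\right) + 22761\right) + k = \left(\left(16735 - -294\right) + 22761\right) + \sqrt{4954} = \left(\left(16735 + 294\right) + 22761\right) + \sqrt{4954} = \left(17029 + 22761\right) + \sqrt{4954} = 39790 + \sqrt{4954}$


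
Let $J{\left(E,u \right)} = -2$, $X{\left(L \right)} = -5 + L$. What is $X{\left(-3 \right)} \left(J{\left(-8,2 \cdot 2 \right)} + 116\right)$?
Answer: $-912$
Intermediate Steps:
$X{\left(-3 \right)} \left(J{\left(-8,2 \cdot 2 \right)} + 116\right) = \left(-5 - 3\right) \left(-2 + 116\right) = \left(-8\right) 114 = -912$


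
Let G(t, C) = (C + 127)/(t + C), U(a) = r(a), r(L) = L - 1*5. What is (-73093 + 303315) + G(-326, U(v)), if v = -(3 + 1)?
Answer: 77124252/335 ≈ 2.3022e+5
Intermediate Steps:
v = -4 (v = -1*4 = -4)
r(L) = -5 + L (r(L) = L - 5 = -5 + L)
U(a) = -5 + a
G(t, C) = (127 + C)/(C + t)
(-73093 + 303315) + G(-326, U(v)) = (-73093 + 303315) + (127 + (-5 - 4))/((-5 - 4) - 326) = 230222 + (127 - 9)/(-9 - 326) = 230222 + 118/(-335) = 230222 - 1/335*118 = 230222 - 118/335 = 77124252/335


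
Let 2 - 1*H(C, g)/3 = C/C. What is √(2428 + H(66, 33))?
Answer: √2431 ≈ 49.305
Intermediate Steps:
H(C, g) = 3 (H(C, g) = 6 - 3*C/C = 6 - 3*1 = 6 - 3 = 3)
√(2428 + H(66, 33)) = √(2428 + 3) = √2431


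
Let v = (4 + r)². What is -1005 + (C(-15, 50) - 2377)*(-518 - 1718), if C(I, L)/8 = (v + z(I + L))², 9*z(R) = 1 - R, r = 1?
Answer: -222140801/81 ≈ -2.7425e+6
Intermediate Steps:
z(R) = ⅑ - R/9 (z(R) = (1 - R)/9 = ⅑ - R/9)
v = 25 (v = (4 + 1)² = 5² = 25)
C(I, L) = 8*(226/9 - I/9 - L/9)² (C(I, L) = 8*(25 + (⅑ - (I + L)/9))² = 8*(25 + (⅑ + (-I/9 - L/9)))² = 8*(25 + (⅑ - I/9 - L/9))² = 8*(226/9 - I/9 - L/9)²)
-1005 + (C(-15, 50) - 2377)*(-518 - 1718) = -1005 + (8*(226 - 1*(-15) - 1*50)²/81 - 2377)*(-518 - 1718) = -1005 + (8*(226 + 15 - 50)²/81 - 2377)*(-2236) = -1005 + ((8/81)*191² - 2377)*(-2236) = -1005 + ((8/81)*36481 - 2377)*(-2236) = -1005 + (291848/81 - 2377)*(-2236) = -1005 + (99311/81)*(-2236) = -1005 - 222059396/81 = -222140801/81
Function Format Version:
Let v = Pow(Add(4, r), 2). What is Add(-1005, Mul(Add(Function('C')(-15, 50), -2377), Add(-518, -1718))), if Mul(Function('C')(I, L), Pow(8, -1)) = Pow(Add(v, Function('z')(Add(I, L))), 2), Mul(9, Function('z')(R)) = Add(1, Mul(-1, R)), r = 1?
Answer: Rational(-222140801, 81) ≈ -2.7425e+6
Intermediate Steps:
Function('z')(R) = Add(Rational(1, 9), Mul(Rational(-1, 9), R)) (Function('z')(R) = Mul(Rational(1, 9), Add(1, Mul(-1, R))) = Add(Rational(1, 9), Mul(Rational(-1, 9), R)))
v = 25 (v = Pow(Add(4, 1), 2) = Pow(5, 2) = 25)
Function('C')(I, L) = Mul(8, Pow(Add(Rational(226, 9), Mul(Rational(-1, 9), I), Mul(Rational(-1, 9), L)), 2)) (Function('C')(I, L) = Mul(8, Pow(Add(25, Add(Rational(1, 9), Mul(Rational(-1, 9), Add(I, L)))), 2)) = Mul(8, Pow(Add(25, Add(Rational(1, 9), Add(Mul(Rational(-1, 9), I), Mul(Rational(-1, 9), L)))), 2)) = Mul(8, Pow(Add(25, Add(Rational(1, 9), Mul(Rational(-1, 9), I), Mul(Rational(-1, 9), L))), 2)) = Mul(8, Pow(Add(Rational(226, 9), Mul(Rational(-1, 9), I), Mul(Rational(-1, 9), L)), 2)))
Add(-1005, Mul(Add(Function('C')(-15, 50), -2377), Add(-518, -1718))) = Add(-1005, Mul(Add(Mul(Rational(8, 81), Pow(Add(226, Mul(-1, -15), Mul(-1, 50)), 2)), -2377), Add(-518, -1718))) = Add(-1005, Mul(Add(Mul(Rational(8, 81), Pow(Add(226, 15, -50), 2)), -2377), -2236)) = Add(-1005, Mul(Add(Mul(Rational(8, 81), Pow(191, 2)), -2377), -2236)) = Add(-1005, Mul(Add(Mul(Rational(8, 81), 36481), -2377), -2236)) = Add(-1005, Mul(Add(Rational(291848, 81), -2377), -2236)) = Add(-1005, Mul(Rational(99311, 81), -2236)) = Add(-1005, Rational(-222059396, 81)) = Rational(-222140801, 81)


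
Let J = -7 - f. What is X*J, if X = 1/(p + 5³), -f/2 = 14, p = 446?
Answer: 21/571 ≈ 0.036778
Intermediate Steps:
f = -28 (f = -2*14 = -28)
J = 21 (J = -7 - 1*(-28) = -7 + 28 = 21)
X = 1/571 (X = 1/(446 + 5³) = 1/(446 + 125) = 1/571 ≈ 0.0017513)
X*J = (1/571)*21 = 21/571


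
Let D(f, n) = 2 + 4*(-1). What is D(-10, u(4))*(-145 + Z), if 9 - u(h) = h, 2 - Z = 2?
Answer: 290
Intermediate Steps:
Z = 0 (Z = 2 - 1*2 = 2 - 2 = 0)
u(h) = 9 - h
D(f, n) = -2 (D(f, n) = 2 - 4 = -2)
D(-10, u(4))*(-145 + Z) = -2*(-145 + 0) = -2*(-145) = 290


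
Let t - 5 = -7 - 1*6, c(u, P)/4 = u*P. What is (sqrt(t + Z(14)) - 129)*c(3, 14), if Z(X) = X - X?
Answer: -21672 + 336*I*sqrt(2) ≈ -21672.0 + 475.18*I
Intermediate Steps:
c(u, P) = 4*P*u (c(u, P) = 4*(u*P) = 4*(P*u) = 4*P*u)
Z(X) = 0
t = -8 (t = 5 + (-7 - 1*6) = 5 + (-7 - 6) = 5 - 13 = -8)
(sqrt(t + Z(14)) - 129)*c(3, 14) = (sqrt(-8 + 0) - 129)*(4*14*3) = (sqrt(-8) - 129)*168 = (2*I*sqrt(2) - 129)*168 = (-129 + 2*I*sqrt(2))*168 = -21672 + 336*I*sqrt(2)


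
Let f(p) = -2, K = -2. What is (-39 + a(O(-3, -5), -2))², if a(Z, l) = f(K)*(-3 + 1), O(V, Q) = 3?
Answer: 1225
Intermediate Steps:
a(Z, l) = 4 (a(Z, l) = -2*(-3 + 1) = -2*(-2) = 4)
(-39 + a(O(-3, -5), -2))² = (-39 + 4)² = (-35)² = 1225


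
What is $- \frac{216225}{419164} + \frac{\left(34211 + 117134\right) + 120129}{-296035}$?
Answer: $- \frac{177802295611}{124087214740} \approx -1.4329$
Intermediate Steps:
$- \frac{216225}{419164} + \frac{\left(34211 + 117134\right) + 120129}{-296035} = \left(-216225\right) \frac{1}{419164} + \left(151345 + 120129\right) \left(- \frac{1}{296035}\right) = - \frac{216225}{419164} + 271474 \left(- \frac{1}{296035}\right) = - \frac{216225}{419164} - \frac{271474}{296035} = - \frac{177802295611}{124087214740}$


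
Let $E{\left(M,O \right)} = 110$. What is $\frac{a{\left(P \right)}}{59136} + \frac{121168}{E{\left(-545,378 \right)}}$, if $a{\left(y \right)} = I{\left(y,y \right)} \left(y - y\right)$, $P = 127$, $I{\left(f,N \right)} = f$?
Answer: $\frac{60584}{55} \approx 1101.5$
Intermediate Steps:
$a{\left(y \right)} = 0$ ($a{\left(y \right)} = y \left(y - y\right) = y 0 = 0$)
$\frac{a{\left(P \right)}}{59136} + \frac{121168}{E{\left(-545,378 \right)}} = \frac{0}{59136} + \frac{121168}{110} = 0 \cdot \frac{1}{59136} + 121168 \cdot \frac{1}{110} = 0 + \frac{60584}{55} = \frac{60584}{55}$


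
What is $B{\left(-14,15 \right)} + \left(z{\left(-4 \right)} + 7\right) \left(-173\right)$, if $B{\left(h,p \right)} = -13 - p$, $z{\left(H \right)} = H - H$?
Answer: $-1239$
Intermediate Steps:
$z{\left(H \right)} = 0$
$B{\left(-14,15 \right)} + \left(z{\left(-4 \right)} + 7\right) \left(-173\right) = \left(-13 - 15\right) + \left(0 + 7\right) \left(-173\right) = \left(-13 - 15\right) + 7 \left(-173\right) = -28 - 1211 = -1239$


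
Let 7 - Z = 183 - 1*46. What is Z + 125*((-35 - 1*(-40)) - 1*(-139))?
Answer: 17870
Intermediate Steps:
Z = -130 (Z = 7 - (183 - 1*46) = 7 - (183 - 46) = 7 - 1*137 = 7 - 137 = -130)
Z + 125*((-35 - 1*(-40)) - 1*(-139)) = -130 + 125*((-35 - 1*(-40)) - 1*(-139)) = -130 + 125*((-35 + 40) + 139) = -130 + 125*(5 + 139) = -130 + 125*144 = -130 + 18000 = 17870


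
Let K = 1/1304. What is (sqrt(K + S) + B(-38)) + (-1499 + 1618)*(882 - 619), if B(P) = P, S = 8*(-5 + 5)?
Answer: 31259 + sqrt(326)/652 ≈ 31259.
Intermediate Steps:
K = 1/1304 ≈ 0.00076687
S = 0 (S = 8*0 = 0)
(sqrt(K + S) + B(-38)) + (-1499 + 1618)*(882 - 619) = (sqrt(1/1304 + 0) - 38) + (-1499 + 1618)*(882 - 619) = (sqrt(1/1304) - 38) + 119*263 = (sqrt(326)/652 - 38) + 31297 = (-38 + sqrt(326)/652) + 31297 = 31259 + sqrt(326)/652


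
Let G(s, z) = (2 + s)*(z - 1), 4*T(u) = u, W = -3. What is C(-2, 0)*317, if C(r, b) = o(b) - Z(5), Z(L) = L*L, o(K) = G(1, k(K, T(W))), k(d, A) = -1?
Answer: -9827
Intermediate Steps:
T(u) = u/4
G(s, z) = (-1 + z)*(2 + s) (G(s, z) = (2 + s)*(-1 + z) = (-1 + z)*(2 + s))
o(K) = -6 (o(K) = -2 - 1*1 + 2*(-1) + 1*(-1) = -2 - 1 - 2 - 1 = -6)
Z(L) = L²
C(r, b) = -31 (C(r, b) = -6 - 1*5² = -6 - 1*25 = -6 - 25 = -31)
C(-2, 0)*317 = -31*317 = -9827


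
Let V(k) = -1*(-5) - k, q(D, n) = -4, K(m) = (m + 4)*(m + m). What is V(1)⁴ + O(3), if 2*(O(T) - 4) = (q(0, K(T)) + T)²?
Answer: 521/2 ≈ 260.50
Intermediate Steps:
K(m) = 2*m*(4 + m) (K(m) = (4 + m)*(2*m) = 2*m*(4 + m))
O(T) = 4 + (-4 + T)²/2
V(k) = 5 - k
V(1)⁴ + O(3) = (5 - 1*1)⁴ + (4 + (-4 + 3)²/2) = (5 - 1)⁴ + (4 + (½)*(-1)²) = 4⁴ + (4 + (½)*1) = 256 + (4 + ½) = 256 + 9/2 = 521/2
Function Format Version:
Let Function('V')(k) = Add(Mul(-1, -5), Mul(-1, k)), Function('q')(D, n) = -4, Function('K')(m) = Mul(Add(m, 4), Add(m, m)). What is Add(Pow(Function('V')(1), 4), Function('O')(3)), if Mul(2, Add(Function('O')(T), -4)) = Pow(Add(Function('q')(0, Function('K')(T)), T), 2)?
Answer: Rational(521, 2) ≈ 260.50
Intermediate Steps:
Function('K')(m) = Mul(2, m, Add(4, m)) (Function('K')(m) = Mul(Add(4, m), Mul(2, m)) = Mul(2, m, Add(4, m)))
Function('O')(T) = Add(4, Mul(Rational(1, 2), Pow(Add(-4, T), 2)))
Function('V')(k) = Add(5, Mul(-1, k))
Add(Pow(Function('V')(1), 4), Function('O')(3)) = Add(Pow(Add(5, Mul(-1, 1)), 4), Add(4, Mul(Rational(1, 2), Pow(Add(-4, 3), 2)))) = Add(Pow(Add(5, -1), 4), Add(4, Mul(Rational(1, 2), Pow(-1, 2)))) = Add(Pow(4, 4), Add(4, Mul(Rational(1, 2), 1))) = Add(256, Add(4, Rational(1, 2))) = Add(256, Rational(9, 2)) = Rational(521, 2)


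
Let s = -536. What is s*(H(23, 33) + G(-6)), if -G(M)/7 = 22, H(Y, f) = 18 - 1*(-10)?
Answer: 67536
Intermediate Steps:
H(Y, f) = 28 (H(Y, f) = 18 + 10 = 28)
G(M) = -154 (G(M) = -7*22 = -154)
s*(H(23, 33) + G(-6)) = -536*(28 - 154) = -536*(-126) = 67536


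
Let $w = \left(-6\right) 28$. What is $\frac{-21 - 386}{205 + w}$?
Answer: $-11$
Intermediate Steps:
$w = -168$
$\frac{-21 - 386}{205 + w} = \frac{-21 - 386}{205 - 168} = - \frac{407}{37} = \left(-407\right) \frac{1}{37} = -11$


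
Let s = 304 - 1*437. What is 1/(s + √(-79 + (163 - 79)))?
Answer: -133/17684 - √5/17684 ≈ -0.0076474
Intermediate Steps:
s = -133 (s = 304 - 437 = -133)
1/(s + √(-79 + (163 - 79))) = 1/(-133 + √(-79 + (163 - 79))) = 1/(-133 + √(-79 + 84)) = 1/(-133 + √5)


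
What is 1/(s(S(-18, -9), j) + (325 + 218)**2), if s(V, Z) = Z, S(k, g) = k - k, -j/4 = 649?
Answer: 1/292253 ≈ 3.4217e-6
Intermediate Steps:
j = -2596 (j = -4*649 = -2596)
S(k, g) = 0
1/(s(S(-18, -9), j) + (325 + 218)**2) = 1/(-2596 + (325 + 218)**2) = 1/(-2596 + 543**2) = 1/(-2596 + 294849) = 1/292253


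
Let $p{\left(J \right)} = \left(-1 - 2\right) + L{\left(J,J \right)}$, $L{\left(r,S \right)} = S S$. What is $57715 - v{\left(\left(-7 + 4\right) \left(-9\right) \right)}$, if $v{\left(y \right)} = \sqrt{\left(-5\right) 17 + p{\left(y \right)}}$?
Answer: $57715 - \sqrt{641} \approx 57690.0$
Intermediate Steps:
$L{\left(r,S \right)} = S^{2}$
$p{\left(J \right)} = -3 + J^{2}$ ($p{\left(J \right)} = \left(-1 - 2\right) + J^{2} = -3 + J^{2}$)
$v{\left(y \right)} = \sqrt{-88 + y^{2}}$ ($v{\left(y \right)} = \sqrt{\left(-5\right) 17 + \left(-3 + y^{2}\right)} = \sqrt{-85 + \left(-3 + y^{2}\right)} = \sqrt{-88 + y^{2}}$)
$57715 - v{\left(\left(-7 + 4\right) \left(-9\right) \right)} = 57715 - \sqrt{-88 + \left(\left(-7 + 4\right) \left(-9\right)\right)^{2}} = 57715 - \sqrt{-88 + \left(\left(-3\right) \left(-9\right)\right)^{2}} = 57715 - \sqrt{-88 + 27^{2}} = 57715 - \sqrt{-88 + 729} = 57715 - \sqrt{641}$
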